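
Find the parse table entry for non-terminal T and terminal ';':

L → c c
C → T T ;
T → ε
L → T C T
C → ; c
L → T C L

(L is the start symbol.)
T → ε

To find M[T, ';'], we find productions for T where ';' is in the predict set (PREDICT(N → α) = (FIRST(α) \ {ε}) ∪ (FOLLOW(N) if α ⇒* ε)).

Relevant sets:
  FOLLOW(T) = { $, ';' }

T → ε: PREDICT = { $, ';' }
  ';' is in predict set, so this production goes in M[T, ';']

M[T, ';'] = T → ε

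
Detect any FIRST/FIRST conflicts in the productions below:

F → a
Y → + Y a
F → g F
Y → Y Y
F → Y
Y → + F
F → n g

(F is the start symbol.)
Yes. Y → '+' Y a / Y → Y Y on { '+' }; Y → '+' Y a / Y → '+' F on { '+' }; Y → Y Y / Y → '+' F on { '+' }

FIRST sets of the non-terminals at (or reachable through a nullable prefix from) the front of some alternative:
  FIRST(Y) = { '+' }

Productions for F:
  F → a: FIRST = { 'a' }
  F → g F: FIRST = { 'g' }
  F → Y: FIRST = { '+' }
  F → n g: FIRST = { 'n' }
Productions for Y:
  Y → + Y a: FIRST = { '+' }
  Y → Y Y: FIRST = { '+' }
  Y → + F: FIRST = { '+' }

Conflict for Y: Y → + Y a and Y → Y Y
  Overlap: { '+' }
Conflict for Y: Y → + Y a and Y → + F
  Overlap: { '+' }
Conflict for Y: Y → Y Y and Y → + F
  Overlap: { '+' }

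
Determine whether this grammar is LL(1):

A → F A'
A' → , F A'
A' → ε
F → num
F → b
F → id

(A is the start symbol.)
Yes, the grammar is LL(1).

Relevant sets:
  FOLLOW(A') = { $ }

For A':
  PREDICT(A' → ',' F A') = { ',' }
  PREDICT(A' → ε) = { $ }
For F:
  PREDICT(F → num) = { 'num' }
  PREDICT(F → b) = { 'b' }
  PREDICT(F → id) = { 'id' }
A has a single production, so nothing to check there.

All predict sets are disjoint. The grammar IS LL(1).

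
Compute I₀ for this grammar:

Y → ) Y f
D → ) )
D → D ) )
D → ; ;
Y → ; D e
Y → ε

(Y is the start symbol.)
{ [Y → . ) Y f], [Y → . ; D e], [Y → .], [Y' → . Y] }

First, augment the grammar with Y' → Y
I₀ = CLOSURE({ [Y' → . Y] }):
  [Y' → . Y] has the dot before Y: add [Y → . ) Y f], [Y → . ; D e], [Y → .]
No further items can be added.

I₀ = { [Y → . ) Y f], [Y → . ; D e], [Y → .], [Y' → . Y] }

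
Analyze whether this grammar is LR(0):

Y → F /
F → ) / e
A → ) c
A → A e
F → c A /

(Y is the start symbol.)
Augment with Y' → Y and build the canonical LR(0) collection (I0 = CLOSURE({[Y' → . Y]}), then GOTO on every symbol after a dot until no new states appear). It has 13 states:
  I0: { [F → . ) / e], [F → . c A /], [Y → . F /], [Y' → . Y] }  — shift
  I1: { [F → ) . / e] }  — shift
  I2: { [Y → F . /] }  — shift
  I3: { [Y' → Y .] }  — accept
  I4: { [A → . ) c], [A → . A e], [F → c . A /] }  — shift
  I5: { [A → ) . c] }  — shift
  I6: { [A → A . e], [F → c A . /] }  — shift
  I7: { [F → c A / .] }  — reduce
  I8: { [A → A e .] }  — reduce
  I9: { [A → ) c .] }  — reduce
  I10: { [Y → F / .] }  — reduce
  I11: { [F → ) / . e] }  — shift
  I12: { [F → ) / e .] }  — reduce

Every state is either a pure shift/goto state or contains exactly one complete item and nothing to shift — no conflicts. The grammar is LR(0).

Answer: Yes, the grammar is LR(0)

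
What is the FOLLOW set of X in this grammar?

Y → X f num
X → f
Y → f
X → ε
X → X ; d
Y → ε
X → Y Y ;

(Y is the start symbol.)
{ ';', 'f' }

To compute FOLLOW(X), find every occurrence of X on a right-hand side N → α X β: add FIRST(β) \ {ε}, and if β is empty or nullable also add FOLLOW(N). Iterate to a fixed point.

In Y → X f num: X is followed by f num, add FIRST(f num) \ {ε} = { 'f' }
In X → X ; d: X is followed by ';' d, add FIRST(';' d) \ {ε} = { ';' }

Taking the union: FOLLOW(X) = { ';', 'f' }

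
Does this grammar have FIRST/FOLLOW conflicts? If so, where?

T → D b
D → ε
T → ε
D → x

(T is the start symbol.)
No FIRST/FOLLOW conflicts.

A FIRST/FOLLOW conflict occurs when a non-terminal N has a nullable alternative N → β (β ⇒* ε) and another alternative N → α with FIRST(α) ∩ FOLLOW(N) ≠ ∅: on such a lookahead the parser cannot decide between expanding α and letting N vanish via β.

Nullable non-terminals: D, T.
FIRST sets used below: FIRST(D) = { 'x', ε }

D: nullable alternative(s) D → ε; FOLLOW(D) = { 'b' }
  D → ε: FIRST \ {ε} = { } — this is the only nullable alternative, skip
  D → x: FIRST \ {ε} = { 'x' } — disjoint from FOLLOW(D)

T: nullable alternative(s) T → ε; FOLLOW(T) = { $ }
  T → D b: FIRST \ {ε} = { 'b', 'x' } — disjoint from FOLLOW(T)
  T → ε: FIRST \ {ε} = { } — this is the only nullable alternative, skip

No FIRST/FOLLOW conflicts found.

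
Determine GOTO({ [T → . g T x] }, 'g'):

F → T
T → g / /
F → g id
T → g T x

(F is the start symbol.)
GOTO(I, 'g') = CLOSURE({ [A → αX.β] : [A → α.Xβ] ∈ I, X = 'g' })

Items with dot before 'g', with the dot advanced:
  [T → . g T x] → [T → g . T x]
Closure of the advanced items:
  [T → g . T x] has the dot before T: add [T → . g / /], [T → . g T x]

GOTO = { [T → . g / /], [T → . g T x], [T → g . T x] }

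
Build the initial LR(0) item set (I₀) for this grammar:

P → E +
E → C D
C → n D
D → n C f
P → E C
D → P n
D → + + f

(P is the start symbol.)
{ [C → . n D], [E → . C D], [P → . E +], [P → . E C], [P' → . P] }

First, augment the grammar with P' → P
I₀ = CLOSURE({ [P' → . P] }):
  [P' → . P] has the dot before P: add [P → . E +], [P → . E C]
  [P → . E +] has the dot before E: add [E → . C D]
  [E → . C D] has the dot before C: add [C → . n D]
No further items can be added.

I₀ = { [C → . n D], [E → . C D], [P → . E +], [P → . E C], [P' → . P] }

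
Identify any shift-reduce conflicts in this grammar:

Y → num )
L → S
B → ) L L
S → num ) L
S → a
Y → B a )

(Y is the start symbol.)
A shift-reduce conflict occurs when an LR(0) state has both:
  - a complete (reduce) item [A → α .] (dot at the end), and
  - a shift item [B → β . c γ] (dot before a terminal).

Augment with Y' → Y and build the canonical LR(0) collection (I0 = CLOSURE({[Y' → . Y]}), then GOTO on every symbol after a dot until no new states appear). It has 15 states:
  I0: { [B → . ) L L], [Y → . B a )], [Y → . num )], [Y' → . Y] }  — shift
  I1: { [B → ) . L L], [L → . S], [S → . a], [S → . num ) L] }  — shift
  I2: { [Y → B . a )] }  — shift
  I3: { [Y' → Y .] }  — accept
  I4: { [Y → num . )] }  — shift
  I5: { [Y → num ) .] }  — reduce
  I6: { [Y → B a . )] }  — shift
  I7: { [Y → B a ) .] }  — reduce
  I8: { [B → ) L . L], [L → . S], [S → . a], [S → . num ) L] }  — shift
  I9: { [L → S .] }  — reduce
  I10: { [S → a .] }  — reduce
  I11: { [S → num . ) L] }  — shift
  I12: { [L → . S], [S → . a], [S → . num ) L], [S → num ) . L] }  — shift
  I13: { [S → num ) L .] }  — reduce
  I14: { [B → ) L L .] }  — reduce

No state contains both a complete item and a shift item.

Answer: No shift-reduce conflicts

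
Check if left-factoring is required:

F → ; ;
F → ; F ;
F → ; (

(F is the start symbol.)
Yes, F has productions with common prefix ';'

Left-factoring is needed when two productions for the same non-terminal
share a common prefix on the right-hand side.

Productions for F:
  F → ; ;
  F → ; F ;
  F → ; (

Found common prefix ';' in productions for F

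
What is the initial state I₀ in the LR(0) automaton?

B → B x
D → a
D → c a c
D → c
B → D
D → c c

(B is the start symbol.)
{ [B → . B x], [B → . D], [B' → . B], [D → . a], [D → . c a c], [D → . c c], [D → . c] }

First, augment the grammar with B' → B
I₀ = CLOSURE({ [B' → . B] }):
  [B' → . B] has the dot before B: add [B → . B x], [B → . D]
  [B → . D] has the dot before D: add [D → . a], [D → . c a c], [D → . c], [D → . c c]
No further items can be added.

I₀ = { [B → . B x], [B → . D], [B' → . B], [D → . a], [D → . c a c], [D → . c c], [D → . c] }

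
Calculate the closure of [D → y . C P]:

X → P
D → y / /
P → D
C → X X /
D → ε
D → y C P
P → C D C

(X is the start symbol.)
{ [C → . X X /], [D → . y / /], [D → . y C P], [D → .], [D → y . C P], [P → . C D C], [P → . D], [X → . P] }

To compute CLOSURE, for each item [A → α.Bβ] where B is a non-terminal, add [B → .γ] for all productions B → γ; repeat for the newly added items until nothing changes.

Start with: [D → y . C P]
  [D → y . C P] has the dot before C: add [C → . X X /]
  [C → . X X /] has the dot before X: add [X → . P]
  [X → . P] has the dot before P: add [P → . D], [P → . C D C]
  [P → . D] has the dot before D: add [D → . y / /], [D → .], [D → . y C P]
No further items can be added.

CLOSURE = { [C → . X X /], [D → . y / /], [D → . y C P], [D → .], [D → y . C P], [P → . C D C], [P → . D], [X → . P] }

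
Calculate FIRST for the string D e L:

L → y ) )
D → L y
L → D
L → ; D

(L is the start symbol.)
FIRST sets of the non-terminals involved (from the grammar, by fixed-point iteration):
  FIRST(D) = { ';', 'y' }

To compute FIRST(D e L), process the symbols left to right:
Symbol D is a non-terminal. Add FIRST(D) \ {ε} = { ';', 'y' }
D is not nullable (ε ∉ FIRST(D)), so stop here.
FIRST(D e L) = { ';', 'y' }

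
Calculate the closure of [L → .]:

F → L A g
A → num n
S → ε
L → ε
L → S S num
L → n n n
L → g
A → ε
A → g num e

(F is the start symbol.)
{ [L → .] }

To compute CLOSURE, for each item [A → α.Bβ] where B is a non-terminal, add [B → .γ] for all productions B → γ; repeat for the newly added items until nothing changes.

Start with: [L → .]
The dot is at the end, so nothing is added.

CLOSURE = { [L → .] }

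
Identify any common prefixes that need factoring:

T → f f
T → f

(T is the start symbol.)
Left-factoring is needed when two productions for the same non-terminal
share a common prefix on the right-hand side.

Productions for T:
  T → f f
  T → f

Found common prefix 'f' in productions for T

Answer: Yes, T has productions with common prefix 'f'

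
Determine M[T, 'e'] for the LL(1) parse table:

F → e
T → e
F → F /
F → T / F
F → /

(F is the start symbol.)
T → e

To find M[T, 'e'], we find productions for T where 'e' is in the predict set (PREDICT(N → α) = (FIRST(α) \ {ε}) ∪ (FOLLOW(N) if α ⇒* ε)).

T → e: PREDICT = { 'e' }
  'e' is in predict set, so this production goes in M[T, 'e']

M[T, 'e'] = T → e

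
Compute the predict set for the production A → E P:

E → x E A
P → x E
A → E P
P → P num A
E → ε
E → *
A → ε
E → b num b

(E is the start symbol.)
{ '*', 'b', 'x' }

PREDICT(A → E P) = (FIRST(RHS) \ {ε}) ∪ (FOLLOW(A) if ε ∈ FIRST(RHS), i.e. RHS ⇒* ε)
FIRST(E) = { '*', 'b', 'x', ε }
FIRST(P) = { 'x' }
FIRST(E P) = { '*', 'b', 'x' }
ε ∉ FIRST(E P), so FOLLOW(A) is not added.
PREDICT(A → E P) = { '*', 'b', 'x' }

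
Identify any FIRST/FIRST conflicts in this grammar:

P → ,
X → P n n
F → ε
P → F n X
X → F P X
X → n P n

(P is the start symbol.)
FIRST sets of the non-terminals at (or reachable through a nullable prefix from) the front of some alternative:
  FIRST(F) = { ε }
  FIRST(P) = { ',', 'n' }

Productions for P:
  P → ,: FIRST = { ',' }
  P → F n X: FIRST = { 'n' }
Productions for X:
  X → P n n: FIRST = { ',', 'n' }
  X → F P X: FIRST = { ',', 'n' }
  X → n P n: FIRST = { 'n' }
F has only one production, so no FIRST/FIRST conflict is possible there.

Conflict for X: X → P n n and X → F P X
  Overlap: { ',', 'n' }
Conflict for X: X → P n n and X → n P n
  Overlap: { 'n' }
Conflict for X: X → F P X and X → n P n
  Overlap: { 'n' }

Answer: Yes. X → P n n / X → F P X on { ',', 'n' }; X → P n n / X → n P n on { 'n' }; X → F P X / X → n P n on { 'n' }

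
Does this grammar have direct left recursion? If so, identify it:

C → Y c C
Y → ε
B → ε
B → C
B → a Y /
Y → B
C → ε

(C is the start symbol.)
No direct left recursion

Direct left recursion occurs when N → N α for some non-terminal N (the right-hand side begins with the left-hand side itself).

C → Y c C: starts with Y
Y → ε: starts with ε
B → ε: starts with ε
B → C: starts with C
B → a Y /: starts with a
Y → B: starts with B
C → ε: starts with ε

No direct left recursion found.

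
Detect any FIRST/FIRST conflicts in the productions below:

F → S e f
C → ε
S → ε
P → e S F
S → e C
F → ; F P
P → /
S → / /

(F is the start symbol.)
No FIRST/FIRST conflicts.

FIRST sets of the non-terminals at (or reachable through a nullable prefix from) the front of some alternative:
  FIRST(S) = { '/', 'e', ε }

Productions for F:
  F → S e f: FIRST = { '/', 'e' }
  F → ; F P: FIRST = { ';' }
Productions for S:
  S → ε: FIRST = { ε }
  S → e C: FIRST = { 'e' }
  S → / /: FIRST = { '/' }
Productions for P:
  P → e S F: FIRST = { 'e' }
  P → /: FIRST = { '/' }
C has only one production, so no FIRST/FIRST conflict is possible there.

All alternatives of each non-terminal have pairwise disjoint FIRST sets.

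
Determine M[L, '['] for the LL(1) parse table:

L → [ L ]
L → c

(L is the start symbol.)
To find M[L, '['], we find productions for L where '[' is in the predict set (PREDICT(N → α) = (FIRST(α) \ {ε}) ∪ (FOLLOW(N) if α ⇒* ε)).

L → [ L ]: PREDICT = { '[' }
  '[' is in predict set, so this production goes in M[L, '[']
L → c: PREDICT = { 'c' }

M[L, '['] = L → [ L ]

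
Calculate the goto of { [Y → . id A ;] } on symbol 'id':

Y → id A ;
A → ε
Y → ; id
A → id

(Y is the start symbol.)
{ [A → . id], [A → .], [Y → id . A ;] }

GOTO(I, 'id') = CLOSURE({ [A → αX.β] : [A → α.Xβ] ∈ I, X = 'id' })

Items with dot before 'id', with the dot advanced:
  [Y → . id A ;] → [Y → id . A ;]
Closure of the advanced items:
  [Y → id . A ;] has the dot before A: add [A → .], [A → . id]

GOTO = { [A → . id], [A → .], [Y → id . A ;] }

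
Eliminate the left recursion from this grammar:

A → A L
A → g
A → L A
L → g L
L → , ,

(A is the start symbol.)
A → g A'
A → L A A'
A' → L A'
A' → ε
L → g L
L → , ,

A is directly left-recursive. The standard transformation for
  A → A α₁ | ... | A α_m | β₁ | ... | β_n
is
  A  → β₁ A' | ... | β_n A'
  A' → α₁ A' | ... | α_m A' | ε

A → g becomes A → g A'
A → L A becomes A → L A A'
A → A L becomes A' → L A'
Add A' → ε

Productions for other non-terminals are unchanged:
  L → g L
  L → , ,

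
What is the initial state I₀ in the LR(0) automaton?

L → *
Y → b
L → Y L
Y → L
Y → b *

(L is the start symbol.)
{ [L → . *], [L → . Y L], [L' → . L], [Y → . L], [Y → . b *], [Y → . b] }

First, augment the grammar with L' → L
I₀ = CLOSURE({ [L' → . L] }):
  [L' → . L] has the dot before L: add [L → . *], [L → . Y L]
  [L → . Y L] has the dot before Y: add [Y → . b], [Y → . L], [Y → . b *]
No further items can be added.

I₀ = { [L → . *], [L → . Y L], [L' → . L], [Y → . L], [Y → . b *], [Y → . b] }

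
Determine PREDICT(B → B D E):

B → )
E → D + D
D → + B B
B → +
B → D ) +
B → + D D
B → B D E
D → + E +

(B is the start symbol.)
PREDICT(B → B D E) = (FIRST(RHS) \ {ε}) ∪ (FOLLOW(B) if ε ∈ FIRST(RHS), i.e. RHS ⇒* ε)
FIRST(B) = { ')', '+' }
FIRST(B D E) = { ')', '+' }
ε ∉ FIRST(B D E), so FOLLOW(B) is not added.
PREDICT(B → B D E) = { ')', '+' }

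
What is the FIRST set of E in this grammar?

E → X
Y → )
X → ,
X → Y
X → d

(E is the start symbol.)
{ ')', ',', 'd' }

To compute FIRST(E), examine every production with E on the left-hand side, reading each right-hand side left to right until a non-nullable symbol is reached.

FIRST sets of the other non-terminals involved (by the same procedure, iterated to a fixed point):
  FIRST(X) = { ')', ',', 'd' }

From E → X:
  - X is a non-terminal: add FIRST(X) \ {ε} = { ')', ',', 'd' }
    X is not nullable, so stop

Collecting: FIRST(E) = { ')', ',', 'd' }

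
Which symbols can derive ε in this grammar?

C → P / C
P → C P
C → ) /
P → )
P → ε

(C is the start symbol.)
ε-productions: P → ε
So P is immediately nullable.
No further non-terminal can be added: every production for the remaining non-terminals contains a terminal or a non-nullable non-terminal.
Nullable = { 'P' }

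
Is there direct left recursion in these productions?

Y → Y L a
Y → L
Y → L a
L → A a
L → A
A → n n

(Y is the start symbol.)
Direct left recursion occurs when N → N α for some non-terminal N (the right-hand side begins with the left-hand side itself).

Y → Y L a: LEFT RECURSIVE (starts with Y)
Y → L: starts with L
Y → L a: starts with L
L → A a: starts with A
L → A: starts with A
A → n n: starts with n

The grammar has direct left recursion on: Y.

Answer: Yes, Y is left-recursive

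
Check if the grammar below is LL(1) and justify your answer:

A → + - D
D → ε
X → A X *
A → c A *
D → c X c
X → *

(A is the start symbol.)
No. Predict set conflict for D: { 'c' }

A grammar is LL(1) if for each non-terminal N with multiple productions, the predict sets of those productions are pairwise disjoint, where PREDICT(N → α) = (FIRST(α) \ {ε}) ∪ (FOLLOW(N) if α ⇒* ε).

Relevant sets:
  FIRST(A) = { '+', 'c' }
  FOLLOW(D) = { $, '*', '+', 'c' }

For A:
  PREDICT(A → '+' '-' D) = { '+' }
  PREDICT(A → c A '*') = { 'c' }
For D:
  PREDICT(D → ε) = { $, '*', '+', 'c' }
  PREDICT(D → c X c) = { 'c' }
For X:
  PREDICT(X → A X '*') = { '+', 'c' }
  PREDICT(X → '*') = { '*' }

Conflict found: Predict set conflict for D: { 'c' }
The grammar is NOT LL(1).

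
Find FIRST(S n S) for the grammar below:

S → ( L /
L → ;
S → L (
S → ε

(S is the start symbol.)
{ '(', ';', 'n' }

FIRST sets of the non-terminals involved (from the grammar, by fixed-point iteration):
  FIRST(S) = { '(', ';', ε }

To compute FIRST(S n S), process the symbols left to right:
Symbol S is a non-terminal. Add FIRST(S) \ {ε} = { '(', ';' }
S is nullable (ε ∈ FIRST(S)), continue to the next symbol.
Symbol n is a terminal. Add 'n' and stop.
FIRST(S n S) = { '(', ';', 'n' }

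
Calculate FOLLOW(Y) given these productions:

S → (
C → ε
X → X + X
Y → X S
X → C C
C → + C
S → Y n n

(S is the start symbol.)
To compute FOLLOW(Y), find every occurrence of Y on a right-hand side N → α Y β: add FIRST(β) \ {ε}, and if β is empty or nullable also add FOLLOW(N). Iterate to a fixed point.

In S → Y n n: Y is followed by n n, add FIRST(n n) \ {ε} = { 'n' }

Taking the union: FOLLOW(Y) = { 'n' }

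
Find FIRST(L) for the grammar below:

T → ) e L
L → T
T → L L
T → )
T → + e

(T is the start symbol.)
{ ')', '+' }

FIRST sets of the other non-terminals involved (by the same procedure, iterated to a fixed point):
  FIRST(T) = { ')', '+' }

From L → T:
  - T is a non-terminal: add FIRST(T) \ {ε} = { ')', '+' }
    T is not nullable, so stop

Collecting: FIRST(L) = { ')', '+' }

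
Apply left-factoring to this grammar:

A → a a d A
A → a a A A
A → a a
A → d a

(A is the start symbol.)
A → a a A'
A' → d A
A' → A A
A' → ε
A → d a

Left-factoring transforms A → αβ₁ | αβ₂ into A → αA' and A' → β₁ | β₂
(α is the longest common prefix among the alternatives). Repeat until
no nonterminal has two alternatives with a common prefix.

Round 1: A has alternatives sharing prefix 'a a'. Introduce A': A → a a A'
  Add: A' → d A
  Add: A' → A A
  Add: A' → ε

No remaining common prefixes — done.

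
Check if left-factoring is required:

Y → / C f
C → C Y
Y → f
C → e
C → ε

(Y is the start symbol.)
Left-factoring is needed when two productions for the same non-terminal
share a common prefix on the right-hand side.

Productions for Y:
  Y → / C f
  Y → f
Productions for C:
  C → C Y
  C → e
  C → ε

No common prefixes found.

Answer: No, left-factoring is not needed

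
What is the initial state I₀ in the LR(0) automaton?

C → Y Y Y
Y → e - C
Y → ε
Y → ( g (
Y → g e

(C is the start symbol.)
First, augment the grammar with C' → C
I₀ = CLOSURE({ [C' → . C] }):
  [C' → . C] has the dot before C: add [C → . Y Y Y]
  [C → . Y Y Y] has the dot before Y: add [Y → . e - C], [Y → .], [Y → . ( g (], [Y → . g e]
No further items can be added.

I₀ = { [C → . Y Y Y], [C' → . C], [Y → . ( g (], [Y → . e - C], [Y → . g e], [Y → .] }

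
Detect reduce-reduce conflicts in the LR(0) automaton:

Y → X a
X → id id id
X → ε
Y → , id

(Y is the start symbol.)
No reduce-reduce conflicts

A reduce-reduce conflict occurs when an LR(0) state has two complete items [A → α .] and [B → β .] — both call for a reduction, and with no lookahead the parser cannot choose between them.

Augment with Y' → Y and build the canonical LR(0) collection (I0 = CLOSURE({[Y' → . Y]}), then GOTO on every symbol after a dot until no new states appear). It has 9 states:
  I0: { [X → . id id id], [X → .], [Y → . , id], [Y → . X a], [Y' → . Y] }  — shift, reduce
  I1: { [Y → , . id] }  — shift
  I2: { [Y → X . a] }  — shift
  I3: { [Y' → Y .] }  — accept
  I4: { [X → id . id id] }  — shift
  I5: { [X → id id . id] }  — shift
  I6: { [X → id id id .] }  — reduce
  I7: { [Y → X a .] }  — reduce
  I8: { [Y → , id .] }  — reduce

No state contains more than one complete item.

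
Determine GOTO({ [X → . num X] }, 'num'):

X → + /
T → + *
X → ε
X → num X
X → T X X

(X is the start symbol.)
{ [T → . + *], [X → . + /], [X → . T X X], [X → . num X], [X → .], [X → num . X] }

GOTO(I, 'num') = CLOSURE({ [A → αX.β] : [A → α.Xβ] ∈ I, X = 'num' })

Items with dot before 'num', with the dot advanced:
  [X → . num X] → [X → num . X]
Closure of the advanced items:
  [X → num . X] has the dot before X: add [X → . + /], [X → .], [X → . num X], [X → . T X X]
  [X → . T X X] has the dot before T: add [T → . + *]

GOTO = { [T → . + *], [X → . + /], [X → . T X X], [X → . num X], [X → .], [X → num . X] }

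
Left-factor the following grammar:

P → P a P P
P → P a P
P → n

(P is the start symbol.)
P → P a P P'
P' → P
P' → ε
P → n

Left-factoring transforms A → αβ₁ | αβ₂ into A → αA' and A' → β₁ | β₂
(α is the longest common prefix among the alternatives). Repeat until
no nonterminal has two alternatives with a common prefix.

Round 1: P has alternatives sharing prefix 'P a P'. Introduce P': P → P a P P'
  Add: P' → P
  Add: P' → ε

No remaining common prefixes — done.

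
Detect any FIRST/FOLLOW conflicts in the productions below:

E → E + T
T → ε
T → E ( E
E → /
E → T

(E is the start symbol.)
Yes. E → E '+' T with FOLLOW(E) on { '(', '+' }; T → E '(' E with FOLLOW(T) on { '(', '+' }

Nullable non-terminals: E, T.
FIRST sets used below: FIRST(E) = { '(', '+', '/', ε }, FIRST(T) = { '(', '+', '/', ε }

E: nullable alternative(s) E → T; FOLLOW(E) = { $, '(', '+' }
  E → E + T: FIRST \ {ε} = { '(', '+', '/' } — overlaps FOLLOW(E) on { '(', '+' }: CONFLICT
  E → /: FIRST \ {ε} = { '/' } — disjoint from FOLLOW(E)
  E → T: FIRST \ {ε} = { '(', '+', '/' } — this is the only nullable alternative, skip

T: nullable alternative(s) T → ε; FOLLOW(T) = { $, '(', '+' }
  T → ε: FIRST \ {ε} = { } — this is the only nullable alternative, skip
  T → E ( E: FIRST \ {ε} = { '(', '+', '/' } — overlaps FOLLOW(T) on { '(', '+' }: CONFLICT

So the grammar has 2 FIRST/FOLLOW conflicts (marked CONFLICT above).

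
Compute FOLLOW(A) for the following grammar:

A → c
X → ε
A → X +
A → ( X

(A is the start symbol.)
{ $ }

To compute FOLLOW(A), find every occurrence of A on a right-hand side N → α A β: add FIRST(β) \ {ε}, and if β is empty or nullable also add FOLLOW(N). Iterate to a fixed point.

A is the start symbol, so $ ∈ FOLLOW(A).
A does not occur on any right-hand side.

Taking the union: FOLLOW(A) = { $ }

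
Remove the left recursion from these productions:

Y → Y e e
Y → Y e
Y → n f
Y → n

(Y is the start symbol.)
Y is directly left-recursive. The standard transformation for
  A → A α₁ | ... | A α_m | β₁ | ... | β_n
is
  A  → β₁ A' | ... | β_n A'
  A' → α₁ A' | ... | α_m A' | ε

Y → n f becomes Y → n f Y'
Y → n becomes Y → n Y'
Y → Y e e becomes Y' → e e Y'
Y → Y e becomes Y' → e Y'
Add Y' → ε

Resulting grammar:
Y → n f Y'
Y → n Y'
Y' → e e Y'
Y' → e Y'
Y' → ε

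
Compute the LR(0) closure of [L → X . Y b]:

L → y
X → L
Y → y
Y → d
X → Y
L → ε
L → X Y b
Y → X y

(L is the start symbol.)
To compute CLOSURE, for each item [A → α.Bβ] where B is a non-terminal, add [B → .γ] for all productions B → γ; repeat for the newly added items until nothing changes.

Start with: [L → X . Y b]
  [L → X . Y b] has the dot before Y: add [Y → . y], [Y → . d], [Y → . X y]
  [Y → . X y] has the dot before X: add [X → . L], [X → . Y]
  [X → . L] has the dot before L: add [L → . y], [L → .], [L → . X Y b]
No further items can be added.

CLOSURE = { [L → . X Y b], [L → . y], [L → .], [L → X . Y b], [X → . L], [X → . Y], [Y → . X y], [Y → . d], [Y → . y] }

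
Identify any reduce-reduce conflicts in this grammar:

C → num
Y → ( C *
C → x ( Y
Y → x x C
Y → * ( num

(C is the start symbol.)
A reduce-reduce conflict occurs when an LR(0) state has two complete items [A → α .] and [B → β .] — both call for a reduction, and with no lookahead the parser cannot choose between them.

Augment with C' → C and build the canonical LR(0) collection (I0 = CLOSURE({[C' → . C]}), then GOTO on every symbol after a dot until no new states appear). It has 15 states:
  I0: { [C → . num], [C → . x ( Y], [C' → . C] }  — shift
  I1: { [C' → C .] }  — accept
  I2: { [C → num .] }  — reduce
  I3: { [C → x . ( Y] }  — shift
  I4: { [C → x ( . Y], [Y → . ( C *], [Y → . * ( num], [Y → . x x C] }  — shift
  I5: { [C → . num], [C → . x ( Y], [Y → ( . C *] }  — shift
  I6: { [Y → * . ( num] }  — shift
  I7: { [C → x ( Y .] }  — reduce
  I8: { [Y → x . x C] }  — shift
  I9: { [C → . num], [C → . x ( Y], [Y → x x . C] }  — shift
  I10: { [Y → x x C .] }  — reduce
  I11: { [Y → * ( . num] }  — shift
  I12: { [Y → * ( num .] }  — reduce
  I13: { [Y → ( C . *] }  — shift
  I14: { [Y → ( C * .] }  — reduce

No state contains more than one complete item.

Answer: No reduce-reduce conflicts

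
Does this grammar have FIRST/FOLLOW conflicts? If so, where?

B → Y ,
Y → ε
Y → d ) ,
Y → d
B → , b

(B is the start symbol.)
A FIRST/FOLLOW conflict occurs when a non-terminal N has a nullable alternative N → β (β ⇒* ε) and another alternative N → α with FIRST(α) ∩ FOLLOW(N) ≠ ∅: on such a lookahead the parser cannot decide between expanding α and letting N vanish via β.

Nullable non-terminals: Y.

Y: nullable alternative(s) Y → ε; FOLLOW(Y) = { ',' }
  Y → ε: FIRST \ {ε} = { } — this is the only nullable alternative, skip
  Y → d ) ,: FIRST \ {ε} = { 'd' } — disjoint from FOLLOW(Y)
  Y → d: FIRST \ {ε} = { 'd' } — disjoint from FOLLOW(Y)

B has no nullable alternative, so no FIRST/FOLLOW check is needed there.

No FIRST/FOLLOW conflicts found.

Answer: No FIRST/FOLLOW conflicts.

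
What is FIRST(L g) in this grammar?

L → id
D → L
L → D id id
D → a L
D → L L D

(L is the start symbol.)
FIRST sets of the non-terminals involved (from the grammar, by fixed-point iteration):
  FIRST(L) = { 'a', 'id' }

To compute FIRST(L g), process the symbols left to right:
Symbol L is a non-terminal. Add FIRST(L) \ {ε} = { 'a', 'id' }
L is not nullable (ε ∉ FIRST(L)), so stop here.
FIRST(L g) = { 'a', 'id' }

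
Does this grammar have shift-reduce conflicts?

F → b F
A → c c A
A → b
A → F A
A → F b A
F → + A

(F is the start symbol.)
Yes — I7: [A → b .] vs [F → . + A]; I12: [A → b .] vs [A → . b]; I14: [F → b F .] vs [A → F . b A]

Augment with F' → F and build the canonical LR(0) collection (I0 = CLOSURE({[F' → . F]}), then GOTO on every symbol after a dot until no new states appear). It has 15 states:
  I0: { [F → . + A], [F → . b F], [F' → . F] }  — shift
  I1: { [A → . F A], [A → . F b A], [A → . b], [A → . c c A], [F → + . A], [F → . + A], [F → . b F] }  — shift
  I2: { [F' → F .] }  — accept
  I3: { [F → . + A], [F → . b F], [F → b . F] }  — shift
  I4: { [F → b F .] }  — reduce
  I5: { [F → + A .] }  — reduce
  I6: { [A → . F A], [A → . F b A], [A → . b], [A → . c c A], [A → F . A], [A → F . b A], [F → . + A], [F → . b F] }  — shift
  I7: { [A → b .], [F → . + A], [F → . b F], [F → b . F] }  — shift, reduce
  I8: { [A → c . c A] }  — shift
  I9: { [A → . F A], [A → . F b A], [A → . b], [A → . c c A], [A → c c . A], [F → . + A], [F → . b F] }  — shift
  I10: { [A → c c A .] }  — reduce
  I11: { [A → F A .] }  — reduce
  I12: { [A → . F A], [A → . F b A], [A → . b], [A → . c c A], [A → F b . A], [A → b .], [F → . + A], [F → . b F], [F → b . F] }  — shift, reduce
  I13: { [A → F b A .] }  — reduce
  I14: { [A → . F A], [A → . F b A], [A → . b], [A → . c c A], [A → F . A], [A → F . b A], [F → . + A], [F → . b F], [F → b F .] }  — shift, reduce

I7 contains reduce item [A → b .] and shift items [F → . + A], [F → . b F] — shift-reduce conflict.
I12 contains reduce item [A → b .] and shift items [A → . b], [A → . c c A], [F → . + A], [F → . b F] — shift-reduce conflict.
I14 contains reduce item [F → b F .] and shift items [A → F . b A], [A → . b], [A → . c c A], [F → . + A], [F → . b F] — shift-reduce conflict.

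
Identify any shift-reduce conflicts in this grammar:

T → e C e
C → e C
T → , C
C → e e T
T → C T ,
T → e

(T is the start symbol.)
A shift-reduce conflict occurs when an LR(0) state has both:
  - a complete (reduce) item [A → α .] (dot at the end), and
  - a shift item [B → β . c γ] (dot before a terminal).

Augment with T' → T and build the canonical LR(0) collection (I0 = CLOSURE({[T' → . T]}), then GOTO on every symbol after a dot until no new states appear). It has 18 states:
  I0: { [C → . e C], [C → . e e T], [T → . , C], [T → . C T ,], [T → . e C e], [T → . e], [T' → . T] }  — shift
  I1: { [C → . e C], [C → . e e T], [T → , . C] }  — shift
  I2: { [C → . e C], [C → . e e T], [T → . , C], [T → . C T ,], [T → . e C e], [T → . e], [T → C . T ,] }  — shift
  I3: { [T' → T .] }  — accept
  I4: { [C → . e C], [C → . e e T], [C → e . C], [C → e . e T], [T → e . C e], [T → e .] }  — shift, reduce
  I5: { [C → e C .], [T → e C . e] }  — shift, reduce
  I6: { [C → . e C], [C → . e e T], [C → e . C], [C → e . e T], [C → e e . T], [T → . , C], [T → . C T ,], [T → . e C e], [T → . e] }  — shift
  I7: { [C → . e C], [C → . e e T], [C → e C .], [T → . , C], [T → . C T ,], [T → . e C e], [T → . e], [T → C . T ,] }  — shift, reduce
  I8: { [C → e e T .] }  — reduce
  I9: { [C → . e C], [C → . e e T], [C → e . C], [C → e . e T], [C → e e . T], [T → . , C], [T → . C T ,], [T → . e C e], [T → . e], [T → e . C e], [T → e .] }  — shift, reduce
  I10: { [C → . e C], [C → . e e T], [C → e C .], [T → . , C], [T → . C T ,], [T → . e C e], [T → . e], [T → C . T ,], [T → e C . e] }  — shift, reduce
  I11: { [T → C T . ,] }  — shift
  I12: { [C → . e C], [C → . e e T], [C → e . C], [C → e . e T], [T → e . C e], [T → e .], [T → e C e .] }  — shift, 2 reduces
  I13: { [T → C T , .] }  — reduce
  I14: { [T → e C e .] }  — reduce
  I15: { [T → , C .] }  — reduce
  I16: { [C → . e C], [C → . e e T], [C → e . C], [C → e . e T] }  — shift
  I17: { [C → e C .] }  — reduce

I4 contains reduce item [T → e .] and shift items [C → . e C], [C → . e e T], [C → e . e T] — shift-reduce conflict.
I5 contains reduce item [C → e C .] and shift item [T → e C . e] — shift-reduce conflict.
I7 contains reduce item [C → e C .] and shift items [C → . e C], [C → . e e T], [T → . , C], [T → . e], [T → . e C e] — shift-reduce conflict.
I9 contains reduce item [T → e .] and shift items [C → . e C], [C → . e e T], [C → e . e T], [T → . , C], [T → . e], [T → . e C e] — shift-reduce conflict.
I10 contains reduce item [C → e C .] and shift items [C → . e C], [C → . e e T], [T → . , C], [T → . e], [T → . e C e], [T → e C . e] — shift-reduce conflict.
I12 contains reduce items [T → e .], [T → e C e .] and shift items [C → . e C], [C → . e e T], [C → e . e T] — shift-reduce conflict.

Answer: Yes — I4: [T → e .] vs [C → . e C]; I5: [C → e C .] vs [T → e C . e]; I7: [C → e C .] vs [C → . e C]; I9: [T → e .] vs [C → . e C]; I10: [C → e C .] vs [C → . e C]; I12: [T → e .] vs [C → . e C]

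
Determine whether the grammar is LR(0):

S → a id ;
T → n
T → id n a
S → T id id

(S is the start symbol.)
Augment with S' → S and build the canonical LR(0) collection (I0 = CLOSURE({[S' → . S]}), then GOTO on every symbol after a dot until no new states appear). It has 12 states:
  I0: { [S → . T id id], [S → . a id ;], [S' → . S], [T → . id n a], [T → . n] }  — shift
  I1: { [S' → S .] }  — accept
  I2: { [S → T . id id] }  — shift
  I3: { [S → a . id ;] }  — shift
  I4: { [T → id . n a] }  — shift
  I5: { [T → n .] }  — reduce
  I6: { [T → id n . a] }  — shift
  I7: { [T → id n a .] }  — reduce
  I8: { [S → a id . ;] }  — shift
  I9: { [S → a id ; .] }  — reduce
  I10: { [S → T id . id] }  — shift
  I11: { [S → T id id .] }  — reduce

Every state is either a pure shift/goto state or contains exactly one complete item and nothing to shift — no conflicts. The grammar is LR(0).

Answer: Yes, the grammar is LR(0)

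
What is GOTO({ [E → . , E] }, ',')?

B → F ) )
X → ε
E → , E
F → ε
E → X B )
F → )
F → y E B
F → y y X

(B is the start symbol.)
{ [E → , . E], [E → . , E], [E → . X B )], [X → .] }

GOTO(I, ',') = CLOSURE({ [A → αX.β] : [A → α.Xβ] ∈ I, X = ',' })

Items with dot before ',', with the dot advanced:
  [E → . , E] → [E → , . E]
Closure of the advanced items:
  [E → , . E] has the dot before E: add [E → . , E], [E → . X B )]
  [E → . X B )] has the dot before X: add [X → .]

GOTO = { [E → , . E], [E → . , E], [E → . X B )], [X → .] }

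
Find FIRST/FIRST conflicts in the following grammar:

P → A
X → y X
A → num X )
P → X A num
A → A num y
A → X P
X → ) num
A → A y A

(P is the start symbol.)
Yes. P → A / P → X A num on { ')', 'y' }; A → num X ')' / A → A num y on { 'num' }; A → num X ')' / A → A y A on { 'num' }; A → A num y / A → X P on { ')', 'y' }; A → A num y / A → A y A on { ')', 'num', 'y' }; A → X P / A → A y A on { ')', 'y' }

FIRST sets of the non-terminals at (or reachable through a nullable prefix from) the front of some alternative:
  FIRST(A) = { ')', 'num', 'y' }
  FIRST(X) = { ')', 'y' }

Productions for P:
  P → A: FIRST = { ')', 'num', 'y' }
  P → X A num: FIRST = { ')', 'y' }
Productions for X:
  X → y X: FIRST = { 'y' }
  X → ) num: FIRST = { ')' }
Productions for A:
  A → num X ): FIRST = { 'num' }
  A → A num y: FIRST = { ')', 'num', 'y' }
  A → X P: FIRST = { ')', 'y' }
  A → A y A: FIRST = { ')', 'num', 'y' }

Conflict for P: P → A and P → X A num
  Overlap: { ')', 'y' }
Conflict for A: A → num X ) and A → A num y
  Overlap: { 'num' }
Conflict for A: A → num X ) and A → A y A
  Overlap: { 'num' }
Conflict for A: A → A num y and A → X P
  Overlap: { ')', 'y' }
Conflict for A: A → A num y and A → A y A
  Overlap: { ')', 'num', 'y' }
Conflict for A: A → X P and A → A y A
  Overlap: { ')', 'y' }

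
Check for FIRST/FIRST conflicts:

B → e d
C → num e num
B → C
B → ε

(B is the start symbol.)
No FIRST/FIRST conflicts.

FIRST sets of the non-terminals at (or reachable through a nullable prefix from) the front of some alternative:
  FIRST(C) = { 'num' }

Productions for B:
  B → e d: FIRST = { 'e' }
  B → C: FIRST = { 'num' }
  B → ε: FIRST = { ε }
C has only one production, so no FIRST/FIRST conflict is possible there.

All alternatives of each non-terminal have pairwise disjoint FIRST sets.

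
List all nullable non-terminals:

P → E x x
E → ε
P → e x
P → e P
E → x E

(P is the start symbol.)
{ 'E' }

ε-productions: E → ε
So E is immediately nullable.
No further non-terminal can be added: every production for the remaining non-terminals contains a terminal or a non-nullable non-terminal.
Nullable = { 'E' }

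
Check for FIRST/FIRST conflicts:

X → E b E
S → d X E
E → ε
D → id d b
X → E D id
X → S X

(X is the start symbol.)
No FIRST/FIRST conflicts.

A FIRST/FIRST conflict occurs when two productions N → α and N → β for the same non-terminal have FIRST(α) ∩ FIRST(β) ≠ ∅ (with ε ∈ FIRST of a nullable right-hand side, so two nullable alternatives also conflict).

FIRST sets of the non-terminals at (or reachable through a nullable prefix from) the front of some alternative:
  FIRST(E) = { ε }
  FIRST(D) = { 'id' }
  FIRST(S) = { 'd' }

Productions for X:
  X → E b E: FIRST = { 'b' }
  X → E D id: FIRST = { 'id' }
  X → S X: FIRST = { 'd' }
S, E, D have only one production, so no FIRST/FIRST conflict is possible there.

All alternatives of each non-terminal have pairwise disjoint FIRST sets.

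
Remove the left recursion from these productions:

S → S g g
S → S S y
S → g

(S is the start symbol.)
S → g S'
S' → g g S'
S' → S y S'
S' → ε

S is directly left-recursive. The standard transformation for
  A → A α₁ | ... | A α_m | β₁ | ... | β_n
is
  A  → β₁ A' | ... | β_n A'
  A' → α₁ A' | ... | α_m A' | ε

S → g becomes S → g S'
S → S g g becomes S' → g g S'
S → S S y becomes S' → S y S'
Add S' → ε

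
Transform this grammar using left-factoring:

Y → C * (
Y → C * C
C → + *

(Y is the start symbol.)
Left-factoring transforms A → αβ₁ | αβ₂ into A → αA' and A' → β₁ | β₂
(α is the longest common prefix among the alternatives). Repeat until
no nonterminal has two alternatives with a common prefix.

Round 1: Y has alternatives sharing prefix 'C *'. Introduce Y': Y → C * Y'
  Add: Y' → (
  Add: Y' → C

No remaining common prefixes — done.

Resulting grammar:
Y → C * Y'
Y' → (
Y' → C
C → + *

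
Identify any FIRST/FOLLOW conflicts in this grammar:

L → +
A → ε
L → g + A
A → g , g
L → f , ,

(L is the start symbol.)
A FIRST/FOLLOW conflict occurs when a non-terminal N has a nullable alternative N → β (β ⇒* ε) and another alternative N → α with FIRST(α) ∩ FOLLOW(N) ≠ ∅: on such a lookahead the parser cannot decide between expanding α and letting N vanish via β.

Nullable non-terminals: A.

A: nullable alternative(s) A → ε; FOLLOW(A) = { $ }
  A → ε: FIRST \ {ε} = { } — this is the only nullable alternative, skip
  A → g , g: FIRST \ {ε} = { 'g' } — disjoint from FOLLOW(A)

L has no nullable alternative, so no FIRST/FOLLOW check is needed there.

No FIRST/FOLLOW conflicts found.

Answer: No FIRST/FOLLOW conflicts.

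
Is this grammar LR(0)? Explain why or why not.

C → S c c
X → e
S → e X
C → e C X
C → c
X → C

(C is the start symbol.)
No. Shift-reduce conflict between [X → C .] and [C → . c]

A grammar is LR(0) if no state in the canonical LR(0) collection has:
  - both a shift item (dot before a terminal) and a complete item (shift-reduce conflict), or
  - two or more complete items (reduce-reduce conflict; the accept item [C' → C .] counts as a complete item here).

Augment with C' → C and build the canonical LR(0) collection (I0 = CLOSURE({[C' → . C]}), then GOTO on every symbol after a dot until no new states appear). It has 12 states:
  I0: { [C → . S c c], [C → . c], [C → . e C X], [C' → . C], [S → . e X] }  — shift
  I1: { [C' → C .] }  — accept
  I2: { [C → S . c c] }  — shift
  I3: { [C → c .] }  — reduce
  I4: { [C → . S c c], [C → . c], [C → . e C X], [C → e . C X], [S → . e X], [S → e . X], [X → . C], [X → . e] }  — shift
  I5: { [C → . S c c], [C → . c], [C → . e C X], [C → e C . X], [S → . e X], [X → . C], [X → . e], [X → C .] }  — shift, reduce
  I6: { [S → e X .] }  — reduce
  I7: { [C → . S c c], [C → . c], [C → . e C X], [C → e . C X], [S → . e X], [S → e . X], [X → . C], [X → . e], [X → e .] }  — shift, reduce
  I8: { [X → C .] }  — reduce
  I9: { [C → e C X .] }  — reduce
  I10: { [C → S c . c] }  — shift
  I11: { [C → S c c .] }  — reduce

Conflict in state I5:
  Shift-reduce conflict between [X → C .] and [C → . c]
So the grammar is NOT LR(0).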